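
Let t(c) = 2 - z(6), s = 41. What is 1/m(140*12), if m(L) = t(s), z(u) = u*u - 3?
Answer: -1/31 ≈ -0.032258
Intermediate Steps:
z(u) = -3 + u² (z(u) = u² - 3 = -3 + u²)
t(c) = -31 (t(c) = 2 - (-3 + 6²) = 2 - (-3 + 36) = 2 - 1*33 = 2 - 33 = -31)
m(L) = -31
1/m(140*12) = 1/(-31) = -1/31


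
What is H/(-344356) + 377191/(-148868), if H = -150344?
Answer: -26876643351/12815897252 ≈ -2.0971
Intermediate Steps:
H/(-344356) + 377191/(-148868) = -150344/(-344356) + 377191/(-148868) = -150344*(-1/344356) + 377191*(-1/148868) = 37586/86089 - 377191/148868 = -26876643351/12815897252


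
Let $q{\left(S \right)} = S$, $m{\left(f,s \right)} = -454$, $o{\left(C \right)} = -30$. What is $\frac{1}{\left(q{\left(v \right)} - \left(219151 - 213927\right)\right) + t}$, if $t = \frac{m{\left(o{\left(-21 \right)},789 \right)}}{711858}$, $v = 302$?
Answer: $- \frac{355929}{1751882765} \approx -0.00020317$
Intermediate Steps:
$t = - \frac{227}{355929}$ ($t = - \frac{454}{711858} = \left(-454\right) \frac{1}{711858} = - \frac{227}{355929} \approx -0.00063777$)
$\frac{1}{\left(q{\left(v \right)} - \left(219151 - 213927\right)\right) + t} = \frac{1}{\left(302 - \left(219151 - 213927\right)\right) - \frac{227}{355929}} = \frac{1}{\left(302 - 5224\right) - \frac{227}{355929}} = \frac{1}{-4922 - \frac{227}{355929}} = \frac{1}{- \frac{1751882765}{355929}} = - \frac{355929}{1751882765}$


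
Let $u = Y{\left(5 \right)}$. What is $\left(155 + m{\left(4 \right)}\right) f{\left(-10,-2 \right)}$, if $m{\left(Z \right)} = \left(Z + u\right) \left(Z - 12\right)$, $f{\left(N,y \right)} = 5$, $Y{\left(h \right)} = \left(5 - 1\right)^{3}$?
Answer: $-1945$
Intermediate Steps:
$Y{\left(h \right)} = 64$ ($Y{\left(h \right)} = 4^{3} = 64$)
$u = 64$
$m{\left(Z \right)} = \left(-12 + Z\right) \left(64 + Z\right)$ ($m{\left(Z \right)} = \left(Z + 64\right) \left(Z - 12\right) = \left(64 + Z\right) \left(-12 + Z\right) = \left(-12 + Z\right) \left(64 + Z\right)$)
$\left(155 + m{\left(4 \right)}\right) f{\left(-10,-2 \right)} = \left(155 + \left(-768 + 4^{2} + 52 \cdot 4\right)\right) 5 = \left(155 + \left(-768 + 16 + 208\right)\right) 5 = \left(155 - 544\right) 5 = \left(-389\right) 5 = -1945$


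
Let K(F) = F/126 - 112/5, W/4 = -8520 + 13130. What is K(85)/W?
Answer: -13687/11617200 ≈ -0.0011782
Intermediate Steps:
W = 18440 (W = 4*(-8520 + 13130) = 4*4610 = 18440)
K(F) = -112/5 + F/126 (K(F) = F*(1/126) - 112*⅕ = F/126 - 112/5 = -112/5 + F/126)
K(85)/W = (-112/5 + (1/126)*85)/18440 = (-112/5 + 85/126)*(1/18440) = -13687/630*1/18440 = -13687/11617200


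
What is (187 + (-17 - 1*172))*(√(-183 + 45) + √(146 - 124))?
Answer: -2*√22 - 2*I*√138 ≈ -9.3808 - 23.495*I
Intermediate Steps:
(187 + (-17 - 1*172))*(√(-183 + 45) + √(146 - 124)) = (187 + (-17 - 172))*(√(-138) + √22) = (187 - 189)*(I*√138 + √22) = -2*(√22 + I*√138) = -2*√22 - 2*I*√138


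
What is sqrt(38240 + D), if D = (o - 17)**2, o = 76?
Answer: sqrt(41721) ≈ 204.26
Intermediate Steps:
D = 3481 (D = (76 - 17)**2 = 59**2 = 3481)
sqrt(38240 + D) = sqrt(38240 + 3481) = sqrt(41721)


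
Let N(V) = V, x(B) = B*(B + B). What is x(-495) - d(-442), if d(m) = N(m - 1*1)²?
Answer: 293801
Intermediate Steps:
x(B) = 2*B² (x(B) = B*(2*B) = 2*B²)
d(m) = (-1 + m)² (d(m) = (m - 1*1)² = (m - 1)² = (-1 + m)²)
x(-495) - d(-442) = 2*(-495)² - (-1 - 442)² = 2*245025 - 1*(-443)² = 490050 - 1*196249 = 490050 - 196249 = 293801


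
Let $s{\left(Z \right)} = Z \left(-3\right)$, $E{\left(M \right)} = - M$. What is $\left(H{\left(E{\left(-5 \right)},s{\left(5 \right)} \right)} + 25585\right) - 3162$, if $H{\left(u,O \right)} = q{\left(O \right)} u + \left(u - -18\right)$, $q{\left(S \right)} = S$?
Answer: $22371$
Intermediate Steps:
$s{\left(Z \right)} = - 3 Z$
$H{\left(u,O \right)} = 18 + u + O u$ ($H{\left(u,O \right)} = O u + \left(u - -18\right) = O u + \left(u + 18\right) = O u + \left(18 + u\right) = 18 + u + O u$)
$\left(H{\left(E{\left(-5 \right)},s{\left(5 \right)} \right)} + 25585\right) - 3162 = \left(\left(18 - -5 + \left(-3\right) 5 \left(\left(-1\right) \left(-5\right)\right)\right) + 25585\right) - 3162 = \left(\left(18 + 5 - 75\right) + 25585\right) - 3162 = \left(-52 + 25585\right) - 3162 = 25533 - 3162 = 22371$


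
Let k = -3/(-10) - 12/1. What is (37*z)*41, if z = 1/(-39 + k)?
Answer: -15170/507 ≈ -29.921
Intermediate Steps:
k = -117/10 (k = -3*(-1/10) - 12*1 = 3/10 - 12 = -117/10 ≈ -11.700)
z = -10/507 (z = 1/(-39 - 117/10) = 1/(-507/10) = -10/507 ≈ -0.019724)
(37*z)*41 = (37*(-10/507))*41 = -370/507*41 = -15170/507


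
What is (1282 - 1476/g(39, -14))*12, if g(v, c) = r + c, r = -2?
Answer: 16491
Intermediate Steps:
g(v, c) = -2 + c
(1282 - 1476/g(39, -14))*12 = (1282 - 1476/(-2 - 14))*12 = (1282 - 1476/(-16))*12 = (1282 - 1476*(-1/16))*12 = (1282 + 369/4)*12 = (5497/4)*12 = 16491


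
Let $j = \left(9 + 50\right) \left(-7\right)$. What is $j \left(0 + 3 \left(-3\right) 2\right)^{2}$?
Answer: $-133812$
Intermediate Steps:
$j = -413$ ($j = 59 \left(-7\right) = -413$)
$j \left(0 + 3 \left(-3\right) 2\right)^{2} = - 413 \left(0 + 3 \left(-3\right) 2\right)^{2} = - 413 \left(0 - 18\right)^{2} = - 413 \left(-18\right)^{2} = \left(-413\right) 324 = -133812$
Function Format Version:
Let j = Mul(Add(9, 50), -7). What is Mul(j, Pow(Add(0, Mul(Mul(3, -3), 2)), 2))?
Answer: -133812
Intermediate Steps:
j = -413 (j = Mul(59, -7) = -413)
Mul(j, Pow(Add(0, Mul(Mul(3, -3), 2)), 2)) = Mul(-413, Pow(Add(0, Mul(Mul(3, -3), 2)), 2)) = Mul(-413, Pow(Add(0, Mul(-9, 2)), 2)) = Mul(-413, Pow(Add(0, -18), 2)) = Mul(-413, Pow(-18, 2)) = Mul(-413, 324) = -133812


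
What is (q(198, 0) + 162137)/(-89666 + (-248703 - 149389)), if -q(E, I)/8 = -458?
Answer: -55267/162586 ≈ -0.33992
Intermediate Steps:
q(E, I) = 3664 (q(E, I) = -8*(-458) = 3664)
(q(198, 0) + 162137)/(-89666 + (-248703 - 149389)) = (3664 + 162137)/(-89666 + (-248703 - 149389)) = 165801/(-89666 - 398092) = 165801/(-487758) = 165801*(-1/487758) = -55267/162586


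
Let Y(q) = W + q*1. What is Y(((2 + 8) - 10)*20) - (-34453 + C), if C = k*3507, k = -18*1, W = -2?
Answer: 97577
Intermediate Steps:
k = -18
C = -63126 (C = -18*3507 = -63126)
Y(q) = -2 + q (Y(q) = -2 + q*1 = -2 + q)
Y(((2 + 8) - 10)*20) - (-34453 + C) = (-2 + ((2 + 8) - 10)*20) - (-34453 - 63126) = (-2 + (10 - 10)*20) - 1*(-97579) = (-2 + 0*20) + 97579 = (-2 + 0) + 97579 = -2 + 97579 = 97577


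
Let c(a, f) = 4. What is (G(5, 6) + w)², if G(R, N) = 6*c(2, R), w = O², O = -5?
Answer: 2401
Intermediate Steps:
w = 25 (w = (-5)² = 25)
G(R, N) = 24 (G(R, N) = 6*4 = 24)
(G(5, 6) + w)² = (24 + 25)² = 49² = 2401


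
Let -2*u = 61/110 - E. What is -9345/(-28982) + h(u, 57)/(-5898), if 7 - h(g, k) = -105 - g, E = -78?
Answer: 1943669197/6267647320 ≈ 0.31011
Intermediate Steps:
u = -8641/220 (u = -(61/110 - 1*(-78))/2 = -(61*(1/110) + 78)/2 = -(61/110 + 78)/2 = -1/2*8641/110 = -8641/220 ≈ -39.277)
h(g, k) = 112 + g (h(g, k) = 7 - (-105 - g) = 7 + (105 + g) = 112 + g)
-9345/(-28982) + h(u, 57)/(-5898) = -9345/(-28982) + (112 - 8641/220)/(-5898) = -9345*(-1/28982) + (15999/220)*(-1/5898) = 9345/28982 - 5333/432520 = 1943669197/6267647320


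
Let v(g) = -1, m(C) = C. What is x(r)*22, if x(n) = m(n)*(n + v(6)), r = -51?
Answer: 58344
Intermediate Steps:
x(n) = n*(-1 + n) (x(n) = n*(n - 1) = n*(-1 + n))
x(r)*22 = -51*(-1 - 51)*22 = -51*(-52)*22 = 2652*22 = 58344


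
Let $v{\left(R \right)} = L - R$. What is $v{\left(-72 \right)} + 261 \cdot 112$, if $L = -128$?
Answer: $29176$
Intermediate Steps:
$v{\left(R \right)} = -128 - R$
$v{\left(-72 \right)} + 261 \cdot 112 = \left(-128 - -72\right) + 261 \cdot 112 = \left(-128 + 72\right) + 29232 = -56 + 29232 = 29176$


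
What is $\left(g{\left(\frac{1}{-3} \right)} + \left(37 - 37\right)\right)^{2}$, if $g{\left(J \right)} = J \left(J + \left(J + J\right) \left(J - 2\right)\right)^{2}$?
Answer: $\frac{14641}{59049} \approx 0.24795$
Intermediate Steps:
$g{\left(J \right)} = J \left(J + 2 J \left(-2 + J\right)\right)^{2}$
$\left(g{\left(\frac{1}{-3} \right)} + \left(37 - 37\right)\right)^{2} = \left(\left(\frac{1}{-3}\right)^{3} \left(-3 + \frac{2}{-3}\right)^{2} + \left(37 - 37\right)\right)^{2} = \left(\left(- \frac{1}{3}\right)^{3} \left(-3 + 2 \left(- \frac{1}{3}\right)\right)^{2} + \left(37 - 37\right)\right)^{2} = \left(- \frac{\left(-3 - \frac{2}{3}\right)^{2}}{27} + 0\right)^{2} = \left(- \frac{\left(- \frac{11}{3}\right)^{2}}{27} + 0\right)^{2} = \left(\left(- \frac{1}{27}\right) \frac{121}{9} + 0\right)^{2} = \left(- \frac{121}{243} + 0\right)^{2} = \left(- \frac{121}{243}\right)^{2} = \frac{14641}{59049}$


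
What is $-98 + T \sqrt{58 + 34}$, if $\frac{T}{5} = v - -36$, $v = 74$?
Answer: $-98 + 1100 \sqrt{23} \approx 5177.4$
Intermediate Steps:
$T = 550$ ($T = 5 \left(74 - -36\right) = 5 \left(74 + 36\right) = 5 \cdot 110 = 550$)
$-98 + T \sqrt{58 + 34} = -98 + 550 \sqrt{58 + 34} = -98 + 550 \sqrt{92} = -98 + 550 \cdot 2 \sqrt{23} = -98 + 1100 \sqrt{23}$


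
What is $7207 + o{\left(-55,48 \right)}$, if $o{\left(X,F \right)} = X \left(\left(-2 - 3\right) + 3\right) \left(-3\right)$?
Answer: $6877$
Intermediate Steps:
$o{\left(X,F \right)} = 6 X$ ($o{\left(X,F \right)} = X \left(-5 + 3\right) \left(-3\right) = X \left(-2\right) \left(-3\right) = - 2 X \left(-3\right) = 6 X$)
$7207 + o{\left(-55,48 \right)} = 7207 + 6 \left(-55\right) = 7207 - 330 = 6877$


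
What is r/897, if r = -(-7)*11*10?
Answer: 770/897 ≈ 0.85842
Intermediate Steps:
r = 770 (r = -7*(-11)*10 = 77*10 = 770)
r/897 = 770/897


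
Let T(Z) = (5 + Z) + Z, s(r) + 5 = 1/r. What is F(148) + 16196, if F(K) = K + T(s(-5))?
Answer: 81693/5 ≈ 16339.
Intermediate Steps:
s(r) = -5 + 1/r
T(Z) = 5 + 2*Z
F(K) = -27/5 + K (F(K) = K + (5 + 2*(-5 + 1/(-5))) = K + (5 + 2*(-5 - ⅕)) = K + (5 + 2*(-26/5)) = K + (5 - 52/5) = K - 27/5 = -27/5 + K)
F(148) + 16196 = (-27/5 + 148) + 16196 = 713/5 + 16196 = 81693/5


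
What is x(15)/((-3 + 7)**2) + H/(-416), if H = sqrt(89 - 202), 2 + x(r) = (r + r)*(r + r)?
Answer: 449/8 - I*sqrt(113)/416 ≈ 56.125 - 0.025553*I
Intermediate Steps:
x(r) = -2 + 4*r**2 (x(r) = -2 + (r + r)*(r + r) = -2 + (2*r)*(2*r) = -2 + 4*r**2)
H = I*sqrt(113) (H = sqrt(-113) = I*sqrt(113) ≈ 10.63*I)
x(15)/((-3 + 7)**2) + H/(-416) = (-2 + 4*15**2)/((-3 + 7)**2) + (I*sqrt(113))/(-416) = (-2 + 4*225)/(4**2) + (I*sqrt(113))*(-1/416) = (-2 + 900)/16 - I*sqrt(113)/416 = 898*(1/16) - I*sqrt(113)/416 = 449/8 - I*sqrt(113)/416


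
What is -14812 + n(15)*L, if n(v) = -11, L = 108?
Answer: -16000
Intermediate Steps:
-14812 + n(15)*L = -14812 - 11*108 = -14812 - 1188 = -16000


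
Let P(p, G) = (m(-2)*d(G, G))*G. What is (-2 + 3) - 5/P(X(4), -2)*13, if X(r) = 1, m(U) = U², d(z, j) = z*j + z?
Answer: 81/16 ≈ 5.0625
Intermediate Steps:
d(z, j) = z + j*z (d(z, j) = j*z + z = z + j*z)
P(p, G) = 4*G²*(1 + G) (P(p, G) = ((-2)²*(G*(1 + G)))*G = (4*(G*(1 + G)))*G = (4*G*(1 + G))*G = 4*G²*(1 + G))
(-2 + 3) - 5/P(X(4), -2)*13 = (-2 + 3) - 5*1/(16*(1 - 2))*13 = 1 - 5/(4*4*(-1))*13 = 1 - 5/(-16)*13 = 1 - 5*(-1/16)*13 = 1 + (5/16)*13 = 1 + 65/16 = 81/16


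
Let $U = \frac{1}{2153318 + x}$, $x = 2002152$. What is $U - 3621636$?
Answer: $- \frac{15049599748919}{4155470} \approx -3.6216 \cdot 10^{6}$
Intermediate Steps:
$U = \frac{1}{4155470}$ ($U = \frac{1}{2153318 + 2002152} = \frac{1}{4155470} \approx 2.4065 \cdot 10^{-7}$)
$U - 3621636 = \frac{1}{4155470} - 3621636 = - \frac{15049599748919}{4155470}$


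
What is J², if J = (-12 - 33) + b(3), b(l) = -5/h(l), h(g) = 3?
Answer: 19600/9 ≈ 2177.8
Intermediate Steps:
b(l) = -5/3
J = -140/3 (J = (-12 - 33) - 5/3 = -45 - 5/3 = -140/3 ≈ -46.667)
J² = (-140/3)² = 19600/9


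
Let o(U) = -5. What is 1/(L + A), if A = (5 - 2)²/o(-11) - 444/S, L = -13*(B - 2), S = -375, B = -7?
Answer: 125/14548 ≈ 0.0085922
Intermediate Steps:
L = 117 (L = -13*(-7 - 2) = -13*(-9) = 117)
A = -77/125 (A = (5 - 2)²/(-5) - 444/(-375) = 3²*(-⅕) - 444*(-1/375) = 9*(-⅕) + 148/125 = -9/5 + 148/125 = -77/125 ≈ -0.61600)
1/(L + A) = 1/(117 - 77/125) = 1/(14548/125) = 125/14548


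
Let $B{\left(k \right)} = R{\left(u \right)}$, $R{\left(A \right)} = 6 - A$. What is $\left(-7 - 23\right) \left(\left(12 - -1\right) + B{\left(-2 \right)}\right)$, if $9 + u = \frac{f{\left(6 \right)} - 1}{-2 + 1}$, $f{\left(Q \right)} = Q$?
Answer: $-990$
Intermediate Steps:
$u = -14$ ($u = -9 + \frac{6 - 1}{-2 + 1} = -9 + \frac{5}{-1} = -9 + 5 \left(-1\right) = -9 - 5 = -14$)
$B{\left(k \right)} = 20$ ($B{\left(k \right)} = 6 - -14 = 6 + 14 = 20$)
$\left(-7 - 23\right) \left(\left(12 - -1\right) + B{\left(-2 \right)}\right) = \left(-7 - 23\right) \left(\left(12 - -1\right) + 20\right) = \left(-7 - 23\right) \left(\left(12 + 1\right) + 20\right) = - 30 \left(13 + 20\right) = \left(-30\right) 33 = -990$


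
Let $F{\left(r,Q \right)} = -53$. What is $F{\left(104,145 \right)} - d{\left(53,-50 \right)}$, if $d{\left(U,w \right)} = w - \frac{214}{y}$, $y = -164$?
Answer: $- \frac{353}{82} \approx -4.3049$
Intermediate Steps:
$d{\left(U,w \right)} = \frac{107}{82} + w$ ($d{\left(U,w \right)} = w - \frac{214}{-164} = w - - \frac{107}{82} = w + \frac{107}{82} = \frac{107}{82} + w$)
$F{\left(104,145 \right)} - d{\left(53,-50 \right)} = -53 - \left(\frac{107}{82} - 50\right) = -53 - - \frac{3993}{82} = -53 + \frac{3993}{82} = - \frac{353}{82}$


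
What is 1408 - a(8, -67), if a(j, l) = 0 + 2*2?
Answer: 1404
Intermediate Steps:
a(j, l) = 4 (a(j, l) = 0 + 4 = 4)
1408 - a(8, -67) = 1408 - 1*4 = 1408 - 4 = 1404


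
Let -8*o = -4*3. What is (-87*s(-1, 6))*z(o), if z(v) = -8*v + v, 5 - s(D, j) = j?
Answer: -1827/2 ≈ -913.50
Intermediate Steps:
o = 3/2 (o = -(-1)*3/2 = -⅛*(-12) = 3/2 ≈ 1.5000)
s(D, j) = 5 - j
z(v) = -7*v
(-87*s(-1, 6))*z(o) = (-87*(5 - 1*6))*(-7*3/2) = -87*(5 - 6)*(-21/2) = -87*(-1)*(-21/2) = 87*(-21/2) = -1827/2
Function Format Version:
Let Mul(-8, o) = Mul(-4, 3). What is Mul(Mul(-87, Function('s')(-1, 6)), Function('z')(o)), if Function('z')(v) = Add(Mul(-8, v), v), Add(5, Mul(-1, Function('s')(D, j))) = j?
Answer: Rational(-1827, 2) ≈ -913.50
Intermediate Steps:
o = Rational(3, 2) (o = Mul(Rational(-1, 8), Mul(-4, 3)) = Mul(Rational(-1, 8), -12) = Rational(3, 2) ≈ 1.5000)
Function('s')(D, j) = Add(5, Mul(-1, j))
Function('z')(v) = Mul(-7, v)
Mul(Mul(-87, Function('s')(-1, 6)), Function('z')(o)) = Mul(Mul(-87, Add(5, Mul(-1, 6))), Mul(-7, Rational(3, 2))) = Mul(Mul(-87, Add(5, -6)), Rational(-21, 2)) = Mul(Mul(-87, -1), Rational(-21, 2)) = Mul(87, Rational(-21, 2)) = Rational(-1827, 2)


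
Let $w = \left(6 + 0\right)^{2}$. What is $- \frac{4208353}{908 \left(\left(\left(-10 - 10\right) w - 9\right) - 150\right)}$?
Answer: $\frac{18539}{3516} \approx 5.2728$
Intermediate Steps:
$w = 36$ ($w = 6^{2} = 36$)
$- \frac{4208353}{908 \left(\left(\left(-10 - 10\right) w - 9\right) - 150\right)} = - \frac{4208353}{908 \left(\left(\left(-10 - 10\right) 36 - 9\right) - 150\right)} = - \frac{4208353}{908 \left(\left(\left(-20\right) 36 - 9\right) - 150\right)} = - \frac{4208353}{908 \left(\left(-720 - 9\right) - 150\right)} = - \frac{4208353}{908 \left(-729 - 150\right)} = - \frac{4208353}{908 \left(-879\right)} = - \frac{4208353}{-798132} = \left(-4208353\right) \left(- \frac{1}{798132}\right) = \frac{18539}{3516}$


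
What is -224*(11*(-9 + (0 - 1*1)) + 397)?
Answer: -64288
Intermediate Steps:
-224*(11*(-9 + (0 - 1*1)) + 397) = -224*(11*(-9 + (0 - 1)) + 397) = -224*(11*(-9 - 1) + 397) = -224*(11*(-10) + 397) = -224*(-110 + 397) = -224*287 = -64288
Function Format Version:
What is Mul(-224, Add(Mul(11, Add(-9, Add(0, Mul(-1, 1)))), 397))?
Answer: -64288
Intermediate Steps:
Mul(-224, Add(Mul(11, Add(-9, Add(0, Mul(-1, 1)))), 397)) = Mul(-224, Add(Mul(11, Add(-9, Add(0, -1))), 397)) = Mul(-224, Add(Mul(11, Add(-9, -1)), 397)) = Mul(-224, Add(Mul(11, -10), 397)) = Mul(-224, Add(-110, 397)) = Mul(-224, 287) = -64288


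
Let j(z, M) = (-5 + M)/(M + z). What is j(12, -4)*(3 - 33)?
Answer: 135/4 ≈ 33.750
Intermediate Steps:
j(z, M) = (-5 + M)/(M + z)
j(12, -4)*(3 - 33) = ((-5 - 4)/(-4 + 12))*(3 - 33) = (-9/8)*(-30) = ((1/8)*(-9))*(-30) = -9/8*(-30) = 135/4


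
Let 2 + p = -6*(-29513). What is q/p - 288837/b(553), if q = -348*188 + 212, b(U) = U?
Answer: -12795540712/24480757 ≈ -522.68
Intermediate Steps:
q = -65212 (q = -65424 + 212 = -65212)
p = 177076 (p = -2 - 6*(-29513) = -2 + 177078 = 177076)
q/p - 288837/b(553) = -65212/177076 - 288837/553 = -65212*1/177076 - 288837*1/553 = -16303/44269 - 288837/553 = -12795540712/24480757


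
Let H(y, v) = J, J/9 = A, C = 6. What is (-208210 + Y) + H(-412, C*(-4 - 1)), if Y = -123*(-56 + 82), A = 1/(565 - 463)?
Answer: -7187869/34 ≈ -2.1141e+5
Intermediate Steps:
A = 1/102 ≈ 0.0098039
J = 3/34 (J = 9*(1/102) = 3/34 ≈ 0.088235)
H(y, v) = 3/34
Y = -3198 (Y = -123*26 = -3198)
(-208210 + Y) + H(-412, C*(-4 - 1)) = (-208210 - 3198) + 3/34 = -211408 + 3/34 = -7187869/34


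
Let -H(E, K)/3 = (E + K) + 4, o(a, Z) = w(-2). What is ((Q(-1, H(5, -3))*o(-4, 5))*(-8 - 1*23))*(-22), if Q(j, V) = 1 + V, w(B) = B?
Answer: 23188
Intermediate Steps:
o(a, Z) = -2
H(E, K) = -12 - 3*E - 3*K (H(E, K) = -3*((E + K) + 4) = -3*(4 + E + K) = -12 - 3*E - 3*K)
((Q(-1, H(5, -3))*o(-4, 5))*(-8 - 1*23))*(-22) = (((1 + (-12 - 3*5 - 3*(-3)))*(-2))*(-8 - 1*23))*(-22) = (((1 + (-12 - 15 + 9))*(-2))*(-8 - 23))*(-22) = (((1 - 18)*(-2))*(-31))*(-22) = (-17*(-2)*(-31))*(-22) = (34*(-31))*(-22) = -1054*(-22) = 23188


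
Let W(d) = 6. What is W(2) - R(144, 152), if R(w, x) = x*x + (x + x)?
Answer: -23402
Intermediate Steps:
R(w, x) = x² + 2*x
W(2) - R(144, 152) = 6 - 152*(2 + 152) = 6 - 152*154 = 6 - 1*23408 = 6 - 23408 = -23402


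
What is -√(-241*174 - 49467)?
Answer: -I*√91401 ≈ -302.33*I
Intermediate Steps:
-√(-241*174 - 49467) = -√(-41934 - 49467) = -√(-91401) = -I*√91401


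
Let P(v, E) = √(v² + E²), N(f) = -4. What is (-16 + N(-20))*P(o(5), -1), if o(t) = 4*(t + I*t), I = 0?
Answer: -20*√401 ≈ -400.50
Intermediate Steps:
o(t) = 4*t (o(t) = 4*(t + 0*t) = 4*(t + 0) = 4*t)
P(v, E) = √(E² + v²)
(-16 + N(-20))*P(o(5), -1) = (-16 - 4)*√((-1)² + (4*5)²) = -20*√(1 + 20²) = -20*√(1 + 400) = -20*√401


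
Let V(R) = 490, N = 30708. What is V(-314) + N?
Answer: 31198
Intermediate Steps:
V(-314) + N = 490 + 30708 = 31198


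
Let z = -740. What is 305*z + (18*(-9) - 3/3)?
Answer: -225863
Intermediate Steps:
305*z + (18*(-9) - 3/3) = 305*(-740) + (18*(-9) - 3/3) = -225700 + (-162 - 3*⅓) = -225700 + (-162 - 1) = -225700 - 163 = -225863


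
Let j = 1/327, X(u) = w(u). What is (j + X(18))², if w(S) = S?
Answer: 34656769/106929 ≈ 324.11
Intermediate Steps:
X(u) = u
j = 1/327 ≈ 0.0030581
(j + X(18))² = (1/327 + 18)² = (5887/327)² = 34656769/106929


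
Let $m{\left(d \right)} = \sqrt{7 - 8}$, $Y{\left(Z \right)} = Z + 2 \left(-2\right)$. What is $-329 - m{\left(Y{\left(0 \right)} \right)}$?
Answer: $-329 - i \approx -329.0 - 1.0 i$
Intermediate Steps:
$Y{\left(Z \right)} = -4 + Z$ ($Y{\left(Z \right)} = Z - 4 = -4 + Z$)
$m{\left(d \right)} = i$ ($m{\left(d \right)} = \sqrt{-1} = i$)
$-329 - m{\left(Y{\left(0 \right)} \right)} = -329 - i$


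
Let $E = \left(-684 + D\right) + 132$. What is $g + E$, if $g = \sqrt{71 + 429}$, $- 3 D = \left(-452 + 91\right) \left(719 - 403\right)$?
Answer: $\frac{112420}{3} + 10 \sqrt{5} \approx 37496.0$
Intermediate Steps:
$D = \frac{114076}{3}$ ($D = - \frac{\left(-452 + 91\right) \left(719 - 403\right)}{3} = - \frac{\left(-361\right) 316}{3} = \left(- \frac{1}{3}\right) \left(-114076\right) = \frac{114076}{3} \approx 38025.0$)
$g = 10 \sqrt{5}$ ($g = \sqrt{500} = 10 \sqrt{5} \approx 22.361$)
$E = \frac{112420}{3}$ ($E = \left(-684 + \frac{114076}{3}\right) + 132 = \frac{112024}{3} + 132 = \frac{112420}{3} \approx 37473.0$)
$g + E = 10 \sqrt{5} + \frac{112420}{3} = \frac{112420}{3} + 10 \sqrt{5}$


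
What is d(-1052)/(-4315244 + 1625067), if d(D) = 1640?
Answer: -1640/2690177 ≈ -0.00060963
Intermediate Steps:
d(-1052)/(-4315244 + 1625067) = 1640/(-4315244 + 1625067) = 1640/(-2690177) = 1640*(-1/2690177) = -1640/2690177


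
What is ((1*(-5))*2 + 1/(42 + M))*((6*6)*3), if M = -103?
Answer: -65988/61 ≈ -1081.8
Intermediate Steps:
((1*(-5))*2 + 1/(42 + M))*((6*6)*3) = ((1*(-5))*2 + 1/(42 - 103))*((6*6)*3) = (-5*2 + 1/(-61))*(36*3) = (-10 - 1/61)*108 = -611/61*108 = -65988/61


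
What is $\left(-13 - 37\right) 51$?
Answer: $-2550$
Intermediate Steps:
$\left(-13 - 37\right) 51 = \left(-50\right) 51 = -2550$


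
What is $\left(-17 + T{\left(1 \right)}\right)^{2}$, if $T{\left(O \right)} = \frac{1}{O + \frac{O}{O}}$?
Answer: $\frac{1089}{4} \approx 272.25$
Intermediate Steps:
$T{\left(O \right)} = \frac{1}{1 + O}$ ($T{\left(O \right)} = \frac{1}{O + 1} = \frac{1}{1 + O}$)
$\left(-17 + T{\left(1 \right)}\right)^{2} = \left(-17 + \frac{1}{1 + 1}\right)^{2} = \left(-17 + \frac{1}{2}\right)^{2} = \left(- \frac{33}{2}\right)^{2} = \frac{1089}{4}$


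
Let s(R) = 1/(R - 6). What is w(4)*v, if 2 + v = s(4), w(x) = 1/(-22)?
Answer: 5/44 ≈ 0.11364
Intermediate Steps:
w(x) = -1/22
s(R) = 1/(-6 + R)
v = -5/2 (v = -2 + 1/(-6 + 4) = -2 + 1/(-2) = -2 - ½ = -5/2 ≈ -2.5000)
w(4)*v = -1/22*(-5/2) = 5/44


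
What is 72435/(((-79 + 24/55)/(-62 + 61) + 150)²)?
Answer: 219115875/158030041 ≈ 1.3865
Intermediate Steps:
72435/(((-79 + 24/55)/(-62 + 61) + 150)²) = 72435/(((-79 + 24*(1/55))/(-1) + 150)²) = 72435/(((-79 + 24/55)*(-1) + 150)²) = 72435/((-4321/55*(-1) + 150)²) = 72435/((4321/55 + 150)²) = 72435/((12571/55)²) = 72435/(158030041/3025) = 72435*(3025/158030041) = 219115875/158030041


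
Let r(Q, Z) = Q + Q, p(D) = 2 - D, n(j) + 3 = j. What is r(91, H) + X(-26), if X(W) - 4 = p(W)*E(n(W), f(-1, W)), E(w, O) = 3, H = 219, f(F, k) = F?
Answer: 270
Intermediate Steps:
n(j) = -3 + j
r(Q, Z) = 2*Q
X(W) = 10 - 3*W (X(W) = 4 + (2 - W)*3 = 4 + (6 - 3*W) = 10 - 3*W)
r(91, H) + X(-26) = 2*91 + (10 - 3*(-26)) = 182 + (10 + 78) = 182 + 88 = 270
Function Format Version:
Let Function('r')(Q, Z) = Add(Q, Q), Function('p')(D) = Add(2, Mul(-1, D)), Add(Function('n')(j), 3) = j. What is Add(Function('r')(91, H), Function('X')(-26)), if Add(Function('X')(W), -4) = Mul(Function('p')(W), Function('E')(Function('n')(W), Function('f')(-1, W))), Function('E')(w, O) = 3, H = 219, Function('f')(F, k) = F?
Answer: 270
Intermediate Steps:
Function('n')(j) = Add(-3, j)
Function('r')(Q, Z) = Mul(2, Q)
Function('X')(W) = Add(10, Mul(-3, W)) (Function('X')(W) = Add(4, Mul(Add(2, Mul(-1, W)), 3)) = Add(4, Add(6, Mul(-3, W))) = Add(10, Mul(-3, W)))
Add(Function('r')(91, H), Function('X')(-26)) = Add(Mul(2, 91), Add(10, Mul(-3, -26))) = Add(182, Add(10, 78)) = Add(182, 88) = 270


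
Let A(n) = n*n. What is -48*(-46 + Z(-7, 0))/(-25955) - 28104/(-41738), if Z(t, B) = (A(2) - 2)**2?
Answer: 322647756/541654895 ≈ 0.59567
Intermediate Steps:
A(n) = n**2
Z(t, B) = 4 (Z(t, B) = (2**2 - 2)**2 = (4 - 2)**2 = 2**2 = 4)
-48*(-46 + Z(-7, 0))/(-25955) - 28104/(-41738) = -48*(-46 + 4)/(-25955) - 28104/(-41738) = -48*(-42)*(-1/25955) - 28104*(-1/41738) = 2016*(-1/25955) + 14052/20869 = -2016/25955 + 14052/20869 = 322647756/541654895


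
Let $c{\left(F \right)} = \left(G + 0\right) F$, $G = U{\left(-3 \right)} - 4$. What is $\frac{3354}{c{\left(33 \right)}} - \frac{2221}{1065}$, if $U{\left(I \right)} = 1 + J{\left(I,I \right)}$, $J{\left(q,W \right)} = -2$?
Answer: $- \frac{52513}{2343} \approx -22.413$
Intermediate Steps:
$U{\left(I \right)} = -1$ ($U{\left(I \right)} = 1 - 2 = -1$)
$G = -5$ ($G = -1 - 4 = -5$)
$c{\left(F \right)} = - 5 F$ ($c{\left(F \right)} = \left(-5 + 0\right) F = - 5 F$)
$\frac{3354}{c{\left(33 \right)}} - \frac{2221}{1065} = \frac{3354}{\left(-5\right) 33} - \frac{2221}{1065} = \frac{3354}{-165} - \frac{2221}{1065} = 3354 \left(- \frac{1}{165}\right) - \frac{2221}{1065} = - \frac{1118}{55} - \frac{2221}{1065} = - \frac{52513}{2343}$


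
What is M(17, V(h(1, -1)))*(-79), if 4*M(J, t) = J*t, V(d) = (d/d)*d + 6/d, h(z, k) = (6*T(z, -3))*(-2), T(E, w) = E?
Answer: 33575/8 ≈ 4196.9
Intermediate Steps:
h(z, k) = -12*z (h(z, k) = (6*z)*(-2) = -12*z)
V(d) = d + 6/d (V(d) = 1*d + 6/d = d + 6/d)
M(J, t) = J*t/4 (M(J, t) = (J*t)/4 = J*t/4)
M(17, V(h(1, -1)))*(-79) = ((¼)*17*(-12*1 + 6/((-12*1))))*(-79) = ((¼)*17*(-12 + 6/(-12)))*(-79) = ((¼)*17*(-12 + 6*(-1/12)))*(-79) = ((¼)*17*(-12 - ½))*(-79) = ((¼)*17*(-25/2))*(-79) = -425/8*(-79) = 33575/8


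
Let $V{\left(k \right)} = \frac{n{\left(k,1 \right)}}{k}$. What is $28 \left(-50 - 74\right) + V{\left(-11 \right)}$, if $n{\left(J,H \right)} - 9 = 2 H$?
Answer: $-3473$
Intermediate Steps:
$n{\left(J,H \right)} = 9 + 2 H$
$V{\left(k \right)} = \frac{11}{k}$ ($V{\left(k \right)} = \frac{9 + 2 \cdot 1}{k} = \frac{9 + 2}{k} = \frac{11}{k}$)
$28 \left(-50 - 74\right) + V{\left(-11 \right)} = 28 \left(-50 - 74\right) + \frac{11}{-11} = 28 \left(-50 - 74\right) + 11 \left(- \frac{1}{11}\right) = 28 \left(-124\right) - 1 = -3472 - 1 = -3473$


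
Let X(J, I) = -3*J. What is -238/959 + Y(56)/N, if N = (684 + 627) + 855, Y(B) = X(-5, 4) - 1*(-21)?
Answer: -11452/49457 ≈ -0.23155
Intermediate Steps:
Y(B) = 36 (Y(B) = -3*(-5) - 1*(-21) = 15 + 21 = 36)
N = 2166 (N = 1311 + 855 = 2166)
-238/959 + Y(56)/N = -238/959 + 36/2166 = -238*1/959 + 36*(1/2166) = -34/137 + 6/361 = -11452/49457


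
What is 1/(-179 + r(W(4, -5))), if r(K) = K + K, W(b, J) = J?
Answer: -1/189 ≈ -0.0052910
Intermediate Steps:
r(K) = 2*K
1/(-179 + r(W(4, -5))) = 1/(-179 + 2*(-5)) = 1/(-179 - 10) = 1/(-189) = -1/189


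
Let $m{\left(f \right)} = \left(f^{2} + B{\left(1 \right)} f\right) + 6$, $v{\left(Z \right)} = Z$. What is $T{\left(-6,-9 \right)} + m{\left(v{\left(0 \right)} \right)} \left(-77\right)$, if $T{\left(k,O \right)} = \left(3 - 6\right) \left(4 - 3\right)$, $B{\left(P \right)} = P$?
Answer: $-465$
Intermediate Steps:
$T{\left(k,O \right)} = -3$ ($T{\left(k,O \right)} = \left(3 - 6\right) 1 = \left(-3\right) 1 = -3$)
$m{\left(f \right)} = 6 + f + f^{2}$ ($m{\left(f \right)} = \left(f^{2} + 1 f\right) + 6 = \left(f^{2} + f\right) + 6 = \left(f + f^{2}\right) + 6 = 6 + f + f^{2}$)
$T{\left(-6,-9 \right)} + m{\left(v{\left(0 \right)} \right)} \left(-77\right) = -3 + \left(6 + 0 + 0^{2}\right) \left(-77\right) = -3 + \left(6 + 0 + 0\right) \left(-77\right) = -3 + 6 \left(-77\right) = -3 - 462 = -465$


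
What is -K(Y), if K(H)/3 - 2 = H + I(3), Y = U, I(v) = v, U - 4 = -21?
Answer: 36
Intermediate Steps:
U = -17 (U = 4 - 21 = -17)
Y = -17
K(H) = 15 + 3*H (K(H) = 6 + 3*(H + 3) = 6 + 3*(3 + H) = 6 + (9 + 3*H) = 15 + 3*H)
-K(Y) = -(15 + 3*(-17)) = -(15 - 51) = -1*(-36) = 36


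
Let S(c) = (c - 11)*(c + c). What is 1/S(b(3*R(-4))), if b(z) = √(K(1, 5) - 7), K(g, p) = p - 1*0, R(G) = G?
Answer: -1/246 + 11*I*√2/492 ≈ -0.004065 + 0.031619*I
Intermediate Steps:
K(g, p) = p (K(g, p) = p + 0 = p)
b(z) = I*√2 (b(z) = √(5 - 7) = √(-2) = I*√2)
S(c) = 2*c*(-11 + c) (S(c) = (-11 + c)*(2*c) = 2*c*(-11 + c))
1/S(b(3*R(-4))) = 1/(2*(I*√2)*(-11 + I*√2)) = 1/(2*I*√2*(-11 + I*√2)) = -I*√2/(4*(-11 + I*√2))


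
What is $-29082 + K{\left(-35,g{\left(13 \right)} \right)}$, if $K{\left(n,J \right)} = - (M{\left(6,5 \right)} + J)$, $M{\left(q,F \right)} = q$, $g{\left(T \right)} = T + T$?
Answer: $-29114$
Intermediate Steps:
$g{\left(T \right)} = 2 T$
$K{\left(n,J \right)} = -6 - J$ ($K{\left(n,J \right)} = - (6 + J) = -6 - J$)
$-29082 + K{\left(-35,g{\left(13 \right)} \right)} = -29082 - \left(6 + 2 \cdot 13\right) = -29082 - 32 = -29114$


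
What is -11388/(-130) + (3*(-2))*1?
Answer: 408/5 ≈ 81.600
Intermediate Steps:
-11388/(-130) + (3*(-2))*1 = -11388*(-1)/130 - 6*1 = -146*(-⅗) - 6 = 438/5 - 6 = 408/5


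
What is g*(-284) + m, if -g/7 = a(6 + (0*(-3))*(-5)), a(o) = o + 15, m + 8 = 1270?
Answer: 43010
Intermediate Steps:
m = 1262 (m = -8 + 1270 = 1262)
a(o) = 15 + o
g = -147 (g = -7*(15 + (6 + (0*(-3))*(-5))) = -7*(15 + (6 + 0*(-5))) = -7*(15 + (6 + 0)) = -7*(15 + 6) = -7*21 = -147)
g*(-284) + m = -147*(-284) + 1262 = 41748 + 1262 = 43010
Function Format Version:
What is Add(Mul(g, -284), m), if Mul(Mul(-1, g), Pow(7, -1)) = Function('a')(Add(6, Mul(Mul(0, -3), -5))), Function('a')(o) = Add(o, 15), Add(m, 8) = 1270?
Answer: 43010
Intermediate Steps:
m = 1262 (m = Add(-8, 1270) = 1262)
Function('a')(o) = Add(15, o)
g = -147 (g = Mul(-7, Add(15, Add(6, Mul(Mul(0, -3), -5)))) = Mul(-7, Add(15, Add(6, Mul(0, -5)))) = Mul(-7, Add(15, Add(6, 0))) = Mul(-7, Add(15, 6)) = Mul(-7, 21) = -147)
Add(Mul(g, -284), m) = Add(Mul(-147, -284), 1262) = Add(41748, 1262) = 43010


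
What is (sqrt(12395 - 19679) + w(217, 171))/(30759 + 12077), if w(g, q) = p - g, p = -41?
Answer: -129/21418 + I*sqrt(1821)/21418 ≈ -0.006023 + 0.0019924*I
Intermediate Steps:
w(g, q) = -41 - g
(sqrt(12395 - 19679) + w(217, 171))/(30759 + 12077) = (sqrt(12395 - 19679) + (-41 - 1*217))/(30759 + 12077) = (sqrt(-7284) + (-41 - 217))/42836 = (2*I*sqrt(1821) - 258)*(1/42836) = (-258 + 2*I*sqrt(1821))*(1/42836) = -129/21418 + I*sqrt(1821)/21418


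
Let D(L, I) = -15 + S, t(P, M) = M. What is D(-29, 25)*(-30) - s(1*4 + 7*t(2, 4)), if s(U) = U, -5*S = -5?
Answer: 388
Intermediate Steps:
S = 1 (S = -⅕*(-5) = 1)
D(L, I) = -14 (D(L, I) = -15 + 1 = -14)
D(-29, 25)*(-30) - s(1*4 + 7*t(2, 4)) = -14*(-30) - (1*4 + 7*4) = 420 - (4 + 28) = 420 - 1*32 = 420 - 32 = 388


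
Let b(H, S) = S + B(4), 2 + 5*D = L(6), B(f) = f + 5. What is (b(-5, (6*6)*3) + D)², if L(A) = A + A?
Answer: 14161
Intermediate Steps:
B(f) = 5 + f
L(A) = 2*A
D = 2 (D = -⅖ + (2*6)/5 = -⅖ + (⅕)*12 = -⅖ + 12/5 = 2)
b(H, S) = 9 + S (b(H, S) = S + (5 + 4) = S + 9 = 9 + S)
(b(-5, (6*6)*3) + D)² = ((9 + (6*6)*3) + 2)² = ((9 + 36*3) + 2)² = ((9 + 108) + 2)² = (117 + 2)² = 119² = 14161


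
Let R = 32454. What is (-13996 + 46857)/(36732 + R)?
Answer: 32861/69186 ≈ 0.47497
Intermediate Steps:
(-13996 + 46857)/(36732 + R) = (-13996 + 46857)/(36732 + 32454) = 32861/69186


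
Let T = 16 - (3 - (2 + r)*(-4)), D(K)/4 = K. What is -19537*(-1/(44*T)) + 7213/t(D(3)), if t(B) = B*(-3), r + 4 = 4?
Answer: -110441/990 ≈ -111.56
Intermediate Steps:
r = 0 (r = -4 + 4 = 0)
D(K) = 4*K
T = 5 (T = 16 - (3 - (2 + 0)*(-4)) = 16 - (3 - 2*(-4)) = 16 - (3 - 1*(-8)) = 16 - (3 + 8) = 16 - 1*11 = 16 - 11 = 5)
t(B) = -3*B
-19537*(-1/(44*T)) + 7213/t(D(3)) = -19537/((-44*5)) + 7213/((-12*3)) = -19537/(-220) + 7213/((-3*12)) = -19537*(-1/220) + 7213/(-36) = 19537/220 + 7213*(-1/36) = 19537/220 - 7213/36 = -110441/990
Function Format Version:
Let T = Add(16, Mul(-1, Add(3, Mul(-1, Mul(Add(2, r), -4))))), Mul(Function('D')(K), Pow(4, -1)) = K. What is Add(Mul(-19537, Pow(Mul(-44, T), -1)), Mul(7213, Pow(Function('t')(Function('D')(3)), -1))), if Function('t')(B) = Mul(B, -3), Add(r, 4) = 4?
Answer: Rational(-110441, 990) ≈ -111.56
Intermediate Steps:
r = 0 (r = Add(-4, 4) = 0)
Function('D')(K) = Mul(4, K)
T = 5 (T = Add(16, Mul(-1, Add(3, Mul(-1, Mul(Add(2, 0), -4))))) = Add(16, Mul(-1, Add(3, Mul(-1, Mul(2, -4))))) = Add(16, Mul(-1, Add(3, Mul(-1, -8)))) = Add(16, Mul(-1, Add(3, 8))) = Add(16, Mul(-1, 11)) = Add(16, -11) = 5)
Function('t')(B) = Mul(-3, B)
Add(Mul(-19537, Pow(Mul(-44, T), -1)), Mul(7213, Pow(Function('t')(Function('D')(3)), -1))) = Add(Mul(-19537, Pow(Mul(-44, 5), -1)), Mul(7213, Pow(Mul(-3, Mul(4, 3)), -1))) = Add(Mul(-19537, Pow(-220, -1)), Mul(7213, Pow(Mul(-3, 12), -1))) = Add(Mul(-19537, Rational(-1, 220)), Mul(7213, Pow(-36, -1))) = Add(Rational(19537, 220), Mul(7213, Rational(-1, 36))) = Add(Rational(19537, 220), Rational(-7213, 36)) = Rational(-110441, 990)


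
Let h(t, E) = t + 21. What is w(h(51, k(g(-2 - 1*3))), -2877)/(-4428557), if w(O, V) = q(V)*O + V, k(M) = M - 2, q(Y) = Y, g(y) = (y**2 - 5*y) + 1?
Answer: 30003/632651 ≈ 0.047424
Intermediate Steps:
g(y) = 1 + y**2 - 5*y
k(M) = -2 + M
h(t, E) = 21 + t
w(O, V) = V + O*V (w(O, V) = V*O + V = O*V + V = V + O*V)
w(h(51, k(g(-2 - 1*3))), -2877)/(-4428557) = -2877*(1 + (21 + 51))/(-4428557) = -2877*(1 + 72)*(-1/4428557) = -2877*73*(-1/4428557) = -210021*(-1/4428557) = 30003/632651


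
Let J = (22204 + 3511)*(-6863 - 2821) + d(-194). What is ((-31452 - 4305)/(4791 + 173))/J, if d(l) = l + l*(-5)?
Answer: 35757/1236151581776 ≈ 2.8926e-8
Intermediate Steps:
d(l) = -4*l (d(l) = l - 5*l = -4*l)
J = -249023284 (J = (22204 + 3511)*(-6863 - 2821) - 4*(-194) = 25715*(-9684) + 776 = -249024060 + 776 = -249023284)
((-31452 - 4305)/(4791 + 173))/J = ((-31452 - 4305)/(4791 + 173))/(-249023284) = -35757/4964*(-1/249023284) = 35757/1236151581776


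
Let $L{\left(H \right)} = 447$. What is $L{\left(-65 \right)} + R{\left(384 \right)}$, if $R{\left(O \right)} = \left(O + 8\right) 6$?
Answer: $2799$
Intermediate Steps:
$R{\left(O \right)} = 48 + 6 O$ ($R{\left(O \right)} = \left(8 + O\right) 6 = 48 + 6 O$)
$L{\left(-65 \right)} + R{\left(384 \right)} = 447 + \left(48 + 6 \cdot 384\right) = 447 + \left(48 + 2304\right) = 447 + 2352 = 2799$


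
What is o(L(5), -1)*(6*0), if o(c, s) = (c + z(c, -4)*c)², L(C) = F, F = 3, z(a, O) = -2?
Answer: 0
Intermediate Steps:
L(C) = 3
o(c, s) = c² (o(c, s) = (c - 2*c)² = (-c)² = c²)
o(L(5), -1)*(6*0) = 3²*(6*0) = 9*0 = 0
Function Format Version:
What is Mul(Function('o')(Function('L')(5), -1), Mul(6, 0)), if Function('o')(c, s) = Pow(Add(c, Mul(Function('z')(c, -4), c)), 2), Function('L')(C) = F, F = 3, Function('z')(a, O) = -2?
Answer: 0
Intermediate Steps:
Function('L')(C) = 3
Function('o')(c, s) = Pow(c, 2) (Function('o')(c, s) = Pow(Add(c, Mul(-2, c)), 2) = Pow(Mul(-1, c), 2) = Pow(c, 2))
Mul(Function('o')(Function('L')(5), -1), Mul(6, 0)) = Mul(Pow(3, 2), Mul(6, 0)) = Mul(9, 0) = 0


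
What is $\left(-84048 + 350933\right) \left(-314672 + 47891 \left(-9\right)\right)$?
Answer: $-199013742535$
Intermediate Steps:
$\left(-84048 + 350933\right) \left(-314672 + 47891 \left(-9\right)\right) = 266885 \left(-314672 - 431019\right) = 266885 \left(-745691\right) = -199013742535$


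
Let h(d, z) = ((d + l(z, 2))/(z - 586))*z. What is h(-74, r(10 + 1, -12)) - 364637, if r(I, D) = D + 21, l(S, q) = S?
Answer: -210394964/577 ≈ -3.6464e+5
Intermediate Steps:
r(I, D) = 21 + D
h(d, z) = z*(d + z)/(-586 + z) (h(d, z) = ((d + z)/(z - 586))*z = ((d + z)/(-586 + z))*z = z*(d + z)/(-586 + z))
h(-74, r(10 + 1, -12)) - 364637 = (21 - 12)*(-74 + (21 - 12))/(-586 + (21 - 12)) - 364637 = 9*(-74 + 9)/(-586 + 9) - 364637 = 9*(-65)/(-577) - 364637 = 9*(-1/577)*(-65) - 364637 = 585/577 - 364637 = -210394964/577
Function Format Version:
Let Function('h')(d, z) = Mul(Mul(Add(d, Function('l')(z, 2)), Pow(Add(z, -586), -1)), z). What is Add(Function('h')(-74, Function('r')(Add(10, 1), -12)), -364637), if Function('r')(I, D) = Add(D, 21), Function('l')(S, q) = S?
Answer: Rational(-210394964, 577) ≈ -3.6464e+5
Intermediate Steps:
Function('r')(I, D) = Add(21, D)
Function('h')(d, z) = Mul(z, Pow(Add(-586, z), -1), Add(d, z)) (Function('h')(d, z) = Mul(Mul(Add(d, z), Pow(Add(z, -586), -1)), z) = Mul(Mul(Add(d, z), Pow(Add(-586, z), -1)), z) = Mul(Mul(Pow(Add(-586, z), -1), Add(d, z)), z) = Mul(z, Pow(Add(-586, z), -1), Add(d, z)))
Add(Function('h')(-74, Function('r')(Add(10, 1), -12)), -364637) = Add(Mul(Add(21, -12), Pow(Add(-586, Add(21, -12)), -1), Add(-74, Add(21, -12))), -364637) = Add(Mul(9, Pow(Add(-586, 9), -1), Add(-74, 9)), -364637) = Add(Mul(9, Pow(-577, -1), -65), -364637) = Add(Mul(9, Rational(-1, 577), -65), -364637) = Add(Rational(585, 577), -364637) = Rational(-210394964, 577)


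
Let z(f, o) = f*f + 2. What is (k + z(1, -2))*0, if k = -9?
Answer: 0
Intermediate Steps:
z(f, o) = 2 + f² (z(f, o) = f² + 2 = 2 + f²)
(k + z(1, -2))*0 = (-9 + (2 + 1²))*0 = (-9 + (2 + 1))*0 = (-9 + 3)*0 = -6*0 = 0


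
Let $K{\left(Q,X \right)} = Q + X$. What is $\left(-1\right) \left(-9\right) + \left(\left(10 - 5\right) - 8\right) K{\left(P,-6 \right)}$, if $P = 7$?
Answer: $6$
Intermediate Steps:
$\left(-1\right) \left(-9\right) + \left(\left(10 - 5\right) - 8\right) K{\left(P,-6 \right)} = \left(-1\right) \left(-9\right) + \left(\left(10 - 5\right) - 8\right) \left(7 - 6\right) = 9 + \left(5 - 8\right) 1 = 9 - 3 = 6$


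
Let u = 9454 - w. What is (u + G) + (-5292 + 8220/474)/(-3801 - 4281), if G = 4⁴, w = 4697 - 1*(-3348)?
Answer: 531741284/319239 ≈ 1665.7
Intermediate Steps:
w = 8045 (w = 4697 + 3348 = 8045)
u = 1409 (u = 9454 - 1*8045 = 9454 - 8045 = 1409)
G = 256
(u + G) + (-5292 + 8220/474)/(-3801 - 4281) = (1409 + 256) + (-5292 + 8220/474)/(-3801 - 4281) = 1665 + (-5292 + 8220*(1/474))/(-8082) = 1665 + (-5292 + 1370/79)*(-1/8082) = 1665 - 416698/79*(-1/8082) = 1665 + 208349/319239 = 531741284/319239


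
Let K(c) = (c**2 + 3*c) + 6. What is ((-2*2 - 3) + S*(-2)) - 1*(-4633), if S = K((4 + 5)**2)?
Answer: -8994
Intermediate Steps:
K(c) = 6 + c**2 + 3*c
S = 6810 (S = 6 + ((4 + 5)**2)**2 + 3*(4 + 5)**2 = 6 + (9**2)**2 + 3*9**2 = 6 + 81**2 + 3*81 = 6 + 6561 + 243 = 6810)
((-2*2 - 3) + S*(-2)) - 1*(-4633) = ((-2*2 - 3) + 6810*(-2)) - 1*(-4633) = ((-4 - 3) - 13620) + 4633 = (-7 - 13620) + 4633 = -13627 + 4633 = -8994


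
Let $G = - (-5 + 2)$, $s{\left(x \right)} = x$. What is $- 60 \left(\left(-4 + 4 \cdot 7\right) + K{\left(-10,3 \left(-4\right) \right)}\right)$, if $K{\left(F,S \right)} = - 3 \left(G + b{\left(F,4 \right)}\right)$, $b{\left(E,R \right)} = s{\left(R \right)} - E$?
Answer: $1620$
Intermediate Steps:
$b{\left(E,R \right)} = R - E$
$G = 3$ ($G = \left(-1\right) \left(-3\right) = 3$)
$K{\left(F,S \right)} = -21 + 3 F$ ($K{\left(F,S \right)} = - 3 \left(3 - \left(-4 + F\right)\right) = - 3 \left(7 - F\right) = -21 + 3 F$)
$- 60 \left(\left(-4 + 4 \cdot 7\right) + K{\left(-10,3 \left(-4\right) \right)}\right) = - 60 \left(\left(-4 + 4 \cdot 7\right) + \left(-21 + 3 \left(-10\right)\right)\right) = - 60 \left(\left(-4 + 28\right) - 51\right) = - 60 \left(24 - 51\right) = \left(-60\right) \left(-27\right) = 1620$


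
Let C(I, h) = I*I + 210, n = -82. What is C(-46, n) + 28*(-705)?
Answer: -17414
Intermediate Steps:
C(I, h) = 210 + I² (C(I, h) = I² + 210 = 210 + I²)
C(-46, n) + 28*(-705) = (210 + (-46)²) + 28*(-705) = (210 + 2116) - 19740 = 2326 - 19740 = -17414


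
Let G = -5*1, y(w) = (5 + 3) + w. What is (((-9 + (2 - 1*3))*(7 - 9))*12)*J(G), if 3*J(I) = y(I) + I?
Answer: -160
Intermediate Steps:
y(w) = 8 + w
G = -5
J(I) = 8/3 + 2*I/3 (J(I) = ((8 + I) + I)/3 = (8 + 2*I)/3 = 8/3 + 2*I/3)
(((-9 + (2 - 1*3))*(7 - 9))*12)*J(G) = (((-9 + (2 - 1*3))*(7 - 9))*12)*(8/3 + (⅔)*(-5)) = (((-9 + (2 - 3))*(-2))*12)*(8/3 - 10/3) = (((-9 - 1)*(-2))*12)*(-⅔) = (-10*(-2)*12)*(-⅔) = (20*12)*(-⅔) = 240*(-⅔) = -160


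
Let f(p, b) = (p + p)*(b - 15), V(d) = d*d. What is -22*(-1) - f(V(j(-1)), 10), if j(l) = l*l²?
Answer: 32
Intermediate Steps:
j(l) = l³
V(d) = d²
f(p, b) = 2*p*(-15 + b) (f(p, b) = (2*p)*(-15 + b) = 2*p*(-15 + b))
-22*(-1) - f(V(j(-1)), 10) = -22*(-1) - 2*((-1)³)²*(-15 + 10) = 22 - 2*(-1)²*(-5) = 22 - 2*(-5) = 22 - 1*(-10) = 22 + 10 = 32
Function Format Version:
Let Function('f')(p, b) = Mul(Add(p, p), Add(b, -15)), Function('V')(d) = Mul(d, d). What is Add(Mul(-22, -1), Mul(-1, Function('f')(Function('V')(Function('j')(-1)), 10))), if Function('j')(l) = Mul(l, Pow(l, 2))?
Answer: 32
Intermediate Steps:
Function('j')(l) = Pow(l, 3)
Function('V')(d) = Pow(d, 2)
Function('f')(p, b) = Mul(2, p, Add(-15, b)) (Function('f')(p, b) = Mul(Mul(2, p), Add(-15, b)) = Mul(2, p, Add(-15, b)))
Add(Mul(-22, -1), Mul(-1, Function('f')(Function('V')(Function('j')(-1)), 10))) = Add(Mul(-22, -1), Mul(-1, Mul(2, Pow(Pow(-1, 3), 2), Add(-15, 10)))) = Add(22, Mul(-1, Mul(2, Pow(-1, 2), -5))) = Add(22, Mul(-1, Mul(2, 1, -5))) = Add(22, Mul(-1, -10)) = Add(22, 10) = 32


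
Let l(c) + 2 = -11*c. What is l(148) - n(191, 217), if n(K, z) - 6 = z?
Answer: -1853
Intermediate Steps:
n(K, z) = 6 + z
l(c) = -2 - 11*c
l(148) - n(191, 217) = (-2 - 11*148) - (6 + 217) = (-2 - 1628) - 1*223 = -1630 - 223 = -1853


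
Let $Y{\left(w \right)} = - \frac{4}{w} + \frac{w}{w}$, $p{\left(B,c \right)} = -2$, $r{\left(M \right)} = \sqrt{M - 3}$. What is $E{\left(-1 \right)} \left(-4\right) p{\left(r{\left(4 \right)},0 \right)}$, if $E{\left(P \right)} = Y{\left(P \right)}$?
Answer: $40$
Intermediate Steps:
$r{\left(M \right)} = \sqrt{-3 + M}$
$Y{\left(w \right)} = 1 - \frac{4}{w}$ ($Y{\left(w \right)} = - \frac{4}{w} + 1 = 1 - \frac{4}{w}$)
$E{\left(P \right)} = \frac{-4 + P}{P}$
$E{\left(-1 \right)} \left(-4\right) p{\left(r{\left(4 \right)},0 \right)} = \frac{-4 - 1}{-1} \left(-4\right) \left(-2\right) = \left(-1\right) \left(-5\right) \left(-4\right) \left(-2\right) = 5 \left(-4\right) \left(-2\right) = \left(-20\right) \left(-2\right) = 40$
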